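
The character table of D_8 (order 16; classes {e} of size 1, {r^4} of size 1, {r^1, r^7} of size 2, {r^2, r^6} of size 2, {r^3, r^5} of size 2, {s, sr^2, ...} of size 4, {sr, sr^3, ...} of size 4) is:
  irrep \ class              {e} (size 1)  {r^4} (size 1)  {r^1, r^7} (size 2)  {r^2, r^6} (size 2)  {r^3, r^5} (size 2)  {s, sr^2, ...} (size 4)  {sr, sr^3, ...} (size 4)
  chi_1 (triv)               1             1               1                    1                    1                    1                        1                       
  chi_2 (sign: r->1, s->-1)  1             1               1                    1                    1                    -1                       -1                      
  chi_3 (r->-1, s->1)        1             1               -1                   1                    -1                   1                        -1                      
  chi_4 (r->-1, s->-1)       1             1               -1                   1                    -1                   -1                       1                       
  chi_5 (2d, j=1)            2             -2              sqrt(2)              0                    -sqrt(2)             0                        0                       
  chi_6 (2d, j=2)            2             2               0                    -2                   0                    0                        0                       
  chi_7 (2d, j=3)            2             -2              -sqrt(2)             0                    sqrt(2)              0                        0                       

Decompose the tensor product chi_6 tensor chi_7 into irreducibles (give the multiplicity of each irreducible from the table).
chi_6 tensor chi_7 = chi_5 + chi_7 (all other irreducibles have multiplicity 0).

The character of a tensor product is the pointwise product (chi_6 * chi_7)(C) = chi_6(C) * chi_7(C):
  {e}: (2)*(2), {r^4}: (2)*(-2), {r^1, r^7}: (0)*(-sqrt(2)), {r^2, r^6}: (-2)*(0), {r^3, r^5}: (0)*(sqrt(2)), {s, sr^2, ...}: (0)*(0), {sr, sr^3, ...}: (0)*(0)
so (chi_6 * chi_7) takes values
  {e} -> 4, {r^4} -> -4, {r^1, r^7} -> 0, {r^2, r^6} -> 0, {r^3, r^5} -> 0, {s, sr^2, ...} -> 0, {sr, sr^3, ...} -> 0.
Now take the inner product of this character with each irreducible chi from the table, <chi_6*chi_7, chi> = (1/16) sum_C |C| (chi_6*chi_7)(C) conj(chi(C)):
  <chi_6*chi_7, chi_1> = (1/16)[1*(4)*conj(1) + 1*(-4)*conj(1) + 2*(0)*conj(1) + 2*(0)*conj(1) + 2*(0)*conj(1) + 4*(0)*conj(1) + 4*(0)*conj(1)]
      = (1/16)[(4) + (-4) + (0) + (0) + (0) + (0) + (0)] = 0/16 = 0
  <chi_6*chi_7, chi_2> = (1/16)[1*(4)*conj(1) + 1*(-4)*conj(1) + 2*(0)*conj(1) + 2*(0)*conj(1) + 2*(0)*conj(1) + 4*(0)*conj(-1) + 4*(0)*conj(-1)]
      = (1/16)[(4) + (-4) + (0) + (0) + (0) + (0) + (0)] = 0/16 = 0
  <chi_6*chi_7, chi_3> = (1/16)[1*(4)*conj(1) + 1*(-4)*conj(1) + 2*(0)*conj(-1) + 2*(0)*conj(1) + 2*(0)*conj(-1) + 4*(0)*conj(1) + 4*(0)*conj(-1)]
      = (1/16)[(4) + (-4) + (0) + (0) + (0) + (0) + (0)] = 0/16 = 0
  <chi_6*chi_7, chi_4> = (1/16)[1*(4)*conj(1) + 1*(-4)*conj(1) + 2*(0)*conj(-1) + 2*(0)*conj(1) + 2*(0)*conj(-1) + 4*(0)*conj(-1) + 4*(0)*conj(1)]
      = (1/16)[(4) + (-4) + (0) + (0) + (0) + (0) + (0)] = 0/16 = 0
  <chi_6*chi_7, chi_5> = (1/16)[1*(4)*conj(2) + 1*(-4)*conj(-2) + 2*(0)*conj(sqrt(2)) + 2*(0)*conj(0) + 2*(0)*conj(-sqrt(2)) + 4*(0)*conj(0) + 4*(0)*conj(0)]
      = (1/16)[(8) + (8) + (0) + (0) + (0) + (0) + (0)] = 16/16 = 1
  <chi_6*chi_7, chi_6> = (1/16)[1*(4)*conj(2) + 1*(-4)*conj(2) + 2*(0)*conj(0) + 2*(0)*conj(-2) + 2*(0)*conj(0) + 4*(0)*conj(0) + 4*(0)*conj(0)]
      = (1/16)[(8) + (-8) + (0) + (0) + (0) + (0) + (0)] = 0/16 = 0
  <chi_6*chi_7, chi_7> = (1/16)[1*(4)*conj(2) + 1*(-4)*conj(-2) + 2*(0)*conj(-sqrt(2)) + 2*(0)*conj(0) + 2*(0)*conj(sqrt(2)) + 4*(0)*conj(0) + 4*(0)*conj(0)]
      = (1/16)[(8) + (8) + (0) + (0) + (0) + (0) + (0)] = 16/16 = 1
Hence the multiplicities are chi_5: 1, chi_7: 1. Dimension check: dim(chi_6)*dim(chi_7) = 2*2 = 4 and sum (mult * dim) = 1*2 + 1*2 = 4.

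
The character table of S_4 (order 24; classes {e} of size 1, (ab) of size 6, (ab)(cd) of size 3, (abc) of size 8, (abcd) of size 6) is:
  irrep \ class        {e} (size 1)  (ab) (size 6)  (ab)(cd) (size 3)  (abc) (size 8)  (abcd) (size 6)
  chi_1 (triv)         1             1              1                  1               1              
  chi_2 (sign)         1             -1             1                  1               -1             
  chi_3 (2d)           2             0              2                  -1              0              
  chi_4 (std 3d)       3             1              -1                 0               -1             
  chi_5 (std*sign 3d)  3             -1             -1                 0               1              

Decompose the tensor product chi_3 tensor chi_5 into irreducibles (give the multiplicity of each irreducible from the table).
chi_3 tensor chi_5 = chi_4 + chi_5 (all other irreducibles have multiplicity 0).

Reasoning: The character of a tensor product is the pointwise product (chi_3 * chi_5)(C) = chi_3(C) * chi_5(C):
  {e}: (2)*(3), (ab): (0)*(-1), (ab)(cd): (2)*(-1), (abc): (-1)*(0), (abcd): (0)*(1)
so (chi_3 * chi_5) takes values
  {e} -> 6, (ab) -> 0, (ab)(cd) -> -2, (abc) -> 0, (abcd) -> 0.
Now take the inner product of this character with each irreducible chi from the table, <chi_3*chi_5, chi> = (1/24) sum_C |C| (chi_3*chi_5)(C) conj(chi(C)):
  <chi_3*chi_5, chi_1> = (1/24)[1*(6)*conj(1) + 6*(0)*conj(1) + 3*(-2)*conj(1) + 8*(0)*conj(1) + 6*(0)*conj(1)]
      = (1/24)[(6) + (0) + (-6) + (0) + (0)] = 0/24 = 0
  <chi_3*chi_5, chi_2> = (1/24)[1*(6)*conj(1) + 6*(0)*conj(-1) + 3*(-2)*conj(1) + 8*(0)*conj(1) + 6*(0)*conj(-1)]
      = (1/24)[(6) + (0) + (-6) + (0) + (0)] = 0/24 = 0
  <chi_3*chi_5, chi_3> = (1/24)[1*(6)*conj(2) + 6*(0)*conj(0) + 3*(-2)*conj(2) + 8*(0)*conj(-1) + 6*(0)*conj(0)]
      = (1/24)[(12) + (0) + (-12) + (0) + (0)] = 0/24 = 0
  <chi_3*chi_5, chi_4> = (1/24)[1*(6)*conj(3) + 6*(0)*conj(1) + 3*(-2)*conj(-1) + 8*(0)*conj(0) + 6*(0)*conj(-1)]
      = (1/24)[(18) + (0) + (6) + (0) + (0)] = 24/24 = 1
  <chi_3*chi_5, chi_5> = (1/24)[1*(6)*conj(3) + 6*(0)*conj(-1) + 3*(-2)*conj(-1) + 8*(0)*conj(0) + 6*(0)*conj(1)]
      = (1/24)[(18) + (0) + (6) + (0) + (0)] = 24/24 = 1
Hence the multiplicities are chi_4: 1, chi_5: 1. Dimension check: dim(chi_3)*dim(chi_5) = 2*3 = 6 and sum (mult * dim) = 1*3 + 1*3 = 6.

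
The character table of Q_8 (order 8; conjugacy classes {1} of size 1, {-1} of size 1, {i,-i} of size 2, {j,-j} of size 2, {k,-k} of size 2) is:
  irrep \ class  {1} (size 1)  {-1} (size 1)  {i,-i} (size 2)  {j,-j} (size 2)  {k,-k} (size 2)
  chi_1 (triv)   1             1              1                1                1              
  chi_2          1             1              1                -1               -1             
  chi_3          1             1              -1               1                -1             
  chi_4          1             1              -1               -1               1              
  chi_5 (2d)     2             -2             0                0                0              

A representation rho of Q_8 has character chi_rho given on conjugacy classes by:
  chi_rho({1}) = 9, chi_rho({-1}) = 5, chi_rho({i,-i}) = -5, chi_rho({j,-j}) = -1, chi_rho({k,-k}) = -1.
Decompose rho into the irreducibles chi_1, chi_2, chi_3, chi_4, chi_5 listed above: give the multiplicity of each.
Multiplicities: chi_1: 0, chi_2: 1, chi_3: 3, chi_4: 3, chi_5: 1.

Why: Use <chi_rho, chi> = (1/|G|) sum_C |C| * chi_rho(C) * conj(chi(C)) with |G| = 8 for each irreducible chi in the table:
  <chi_rho, chi_1> = (1/8)[1*(9)*conj(1) + 1*(5)*conj(1) + 2*(-5)*conj(1) + 2*(-1)*conj(1) + 2*(-1)*conj(1)]
      = (1/8)[(9) + (5) + (-10) + (-2) + (-2)] = 0/8 = 0
  <chi_rho, chi_2> = (1/8)[1*(9)*conj(1) + 1*(5)*conj(1) + 2*(-5)*conj(1) + 2*(-1)*conj(-1) + 2*(-1)*conj(-1)]
      = (1/8)[(9) + (5) + (-10) + (2) + (2)] = 8/8 = 1
  <chi_rho, chi_3> = (1/8)[1*(9)*conj(1) + 1*(5)*conj(1) + 2*(-5)*conj(-1) + 2*(-1)*conj(1) + 2*(-1)*conj(-1)]
      = (1/8)[(9) + (5) + (10) + (-2) + (2)] = 24/8 = 3
  <chi_rho, chi_4> = (1/8)[1*(9)*conj(1) + 1*(5)*conj(1) + 2*(-5)*conj(-1) + 2*(-1)*conj(-1) + 2*(-1)*conj(1)]
      = (1/8)[(9) + (5) + (10) + (2) + (-2)] = 24/8 = 3
  <chi_rho, chi_5> = (1/8)[1*(9)*conj(2) + 1*(5)*conj(-2) + 2*(-5)*conj(0) + 2*(-1)*conj(0) + 2*(-1)*conj(0)]
      = (1/8)[(18) + (-10) + (0) + (0) + (0)] = 8/8 = 1
Dimension check: dim(rho) = sum (mult * dim) = 0*1 + 1*1 + 3*1 + 3*1 + 1*2 = 9 = chi_rho(e) = 9.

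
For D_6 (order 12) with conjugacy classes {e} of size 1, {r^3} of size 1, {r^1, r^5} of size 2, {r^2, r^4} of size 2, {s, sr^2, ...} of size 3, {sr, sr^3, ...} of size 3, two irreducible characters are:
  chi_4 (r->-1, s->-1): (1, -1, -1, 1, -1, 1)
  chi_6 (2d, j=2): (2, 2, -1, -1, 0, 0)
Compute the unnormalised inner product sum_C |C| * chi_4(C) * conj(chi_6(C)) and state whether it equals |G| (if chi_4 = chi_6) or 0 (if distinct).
Sum = 0; so <chi_4, chi_6> = 0 (distinct irreducibles are orthogonal).

Derivation: Compute term by term over conjugacy classes (|C| * chi_4(C) * conj(chi_6(C))):
  1*(1)*conj(2) + 1*(-1)*conj(2) + 2*(-1)*conj(-1) + 2*(1)*conj(-1) + 3*(-1)*conj(0) + 3*(1)*conj(0)
  = (2) + (-2) + (2) + (-2) + (0) + (0)
  = 0.
Dividing by |G| = 12 gives 0/12 = 0, matching the row-orthogonality relation <chi_4, chi_6> = [chi_4 = chi_6].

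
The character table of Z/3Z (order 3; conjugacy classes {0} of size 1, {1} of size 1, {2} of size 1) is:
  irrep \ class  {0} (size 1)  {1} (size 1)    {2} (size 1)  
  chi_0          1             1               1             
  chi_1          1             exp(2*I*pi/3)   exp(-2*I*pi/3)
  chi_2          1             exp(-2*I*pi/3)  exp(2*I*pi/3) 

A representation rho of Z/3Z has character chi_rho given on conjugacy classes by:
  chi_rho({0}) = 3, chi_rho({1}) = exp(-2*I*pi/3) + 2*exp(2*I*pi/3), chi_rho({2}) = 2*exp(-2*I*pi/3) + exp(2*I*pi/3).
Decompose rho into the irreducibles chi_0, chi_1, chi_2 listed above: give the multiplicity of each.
Multiplicities: chi_0: 0, chi_1: 2, chi_2: 1.

Justification: Use <chi_rho, chi> = (1/|G|) sum_C |C| * chi_rho(C) * conj(chi(C)) with |G| = 3 for each irreducible chi in the table:
  <chi_rho, chi_0> = (1/3)[1*(3)*conj(1) + 1*(exp(-2*I*pi/3) + 2*exp(2*I*pi/3))*conj(1) + 1*(2*exp(-2*I*pi/3) + exp(2*I*pi/3))*conj(1)]
      = (1/3)[(3) + (exp(-2*I*pi/3) + 2*exp(2*I*pi/3)) + (2*exp(-2*I*pi/3) + exp(2*I*pi/3))] = 0/3 = 0
  <chi_rho, chi_1> = (1/3)[1*(3)*conj(1) + 1*(exp(-2*I*pi/3) + 2*exp(2*I*pi/3))*conj(exp(2*I*pi/3)) + 1*(2*exp(-2*I*pi/3) + exp(2*I*pi/3))*conj(exp(-2*I*pi/3))]
      = (1/3)[(3) + (2 + exp(2*I*pi/3)) + (2 + exp(-2*I*pi/3))] = 6/3 = 2
  <chi_rho, chi_2> = (1/3)[1*(3)*conj(1) + 1*(exp(-2*I*pi/3) + 2*exp(2*I*pi/3))*conj(exp(-2*I*pi/3)) + 1*(2*exp(-2*I*pi/3) + exp(2*I*pi/3))*conj(exp(2*I*pi/3))]
      = (1/3)[(3) + (1 + 2*exp(-2*I*pi/3)) + (1 + 2*exp(2*I*pi/3))] = 3/3 = 1
(Exp terms are combined using exp(i*s)*conj(exp(i*t)) = exp(i*(s-t)), and sums of them are collapsed using the identity that for every m > 1 the m distinct m-th roots of unity sum to 0, e.g. 1 + exp(2*I*pi/3) + exp(-2*I*pi/3) = 0.)
Dimension check: dim(rho) = sum (mult * dim) = 0*1 + 2*1 + 1*1 = 3 = chi_rho(e) = 3.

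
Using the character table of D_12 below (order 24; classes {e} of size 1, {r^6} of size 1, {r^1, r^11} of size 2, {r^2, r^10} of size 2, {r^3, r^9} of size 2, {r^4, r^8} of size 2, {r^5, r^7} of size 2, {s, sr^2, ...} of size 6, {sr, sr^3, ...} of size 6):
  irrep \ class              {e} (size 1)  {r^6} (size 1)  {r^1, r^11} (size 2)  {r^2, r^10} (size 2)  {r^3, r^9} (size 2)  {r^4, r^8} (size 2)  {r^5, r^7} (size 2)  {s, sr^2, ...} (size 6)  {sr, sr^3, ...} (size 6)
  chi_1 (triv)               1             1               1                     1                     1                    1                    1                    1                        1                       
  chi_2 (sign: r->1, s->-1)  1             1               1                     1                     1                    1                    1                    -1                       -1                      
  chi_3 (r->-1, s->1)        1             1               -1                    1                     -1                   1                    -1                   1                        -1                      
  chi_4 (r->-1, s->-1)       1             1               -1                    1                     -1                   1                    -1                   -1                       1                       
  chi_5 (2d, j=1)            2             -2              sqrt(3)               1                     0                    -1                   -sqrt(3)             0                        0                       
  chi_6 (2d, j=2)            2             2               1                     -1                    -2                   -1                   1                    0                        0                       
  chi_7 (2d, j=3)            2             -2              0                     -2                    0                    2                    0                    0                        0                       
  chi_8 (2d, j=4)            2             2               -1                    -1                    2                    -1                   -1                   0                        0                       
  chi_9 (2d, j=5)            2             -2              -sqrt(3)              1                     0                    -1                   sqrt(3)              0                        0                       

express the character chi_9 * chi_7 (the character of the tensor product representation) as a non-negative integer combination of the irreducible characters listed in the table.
chi_9 tensor chi_7 = chi_6 + chi_8 (all other irreducibles have multiplicity 0).

Solution. The character of a tensor product is the pointwise product (chi_9 * chi_7)(C) = chi_9(C) * chi_7(C):
  {e}: (2)*(2), {r^6}: (-2)*(-2), {r^1, r^11}: (-sqrt(3))*(0), {r^2, r^10}: (1)*(-2), {r^3, r^9}: (0)*(0), {r^4, r^8}: (-1)*(2), {r^5, r^7}: (sqrt(3))*(0), {s, sr^2, ...}: (0)*(0), {sr, sr^3, ...}: (0)*(0)
so (chi_9 * chi_7) takes values
  {e} -> 4, {r^6} -> 4, {r^1, r^11} -> 0, {r^2, r^10} -> -2, {r^3, r^9} -> 0, {r^4, r^8} -> -2, {r^5, r^7} -> 0, {s, sr^2, ...} -> 0, {sr, sr^3, ...} -> 0.
Now take the inner product of this character with each irreducible chi from the table, <chi_9*chi_7, chi> = (1/24) sum_C |C| (chi_9*chi_7)(C) conj(chi(C)):
  <chi_9*chi_7, chi_1> = (1/24)[1*(4)*conj(1) + 1*(4)*conj(1) + 2*(0)*conj(1) + 2*(-2)*conj(1) + 2*(0)*conj(1) + 2*(-2)*conj(1) + 2*(0)*conj(1) + 6*(0)*conj(1) + 6*(0)*conj(1)]
      = (1/24)[(4) + (4) + (0) + (-4) + (0) + (-4) + (0) + (0) + (0)] = 0/24 = 0
  <chi_9*chi_7, chi_2> = (1/24)[1*(4)*conj(1) + 1*(4)*conj(1) + 2*(0)*conj(1) + 2*(-2)*conj(1) + 2*(0)*conj(1) + 2*(-2)*conj(1) + 2*(0)*conj(1) + 6*(0)*conj(-1) + 6*(0)*conj(-1)]
      = (1/24)[(4) + (4) + (0) + (-4) + (0) + (-4) + (0) + (0) + (0)] = 0/24 = 0
  <chi_9*chi_7, chi_3> = (1/24)[1*(4)*conj(1) + 1*(4)*conj(1) + 2*(0)*conj(-1) + 2*(-2)*conj(1) + 2*(0)*conj(-1) + 2*(-2)*conj(1) + 2*(0)*conj(-1) + 6*(0)*conj(1) + 6*(0)*conj(-1)]
      = (1/24)[(4) + (4) + (0) + (-4) + (0) + (-4) + (0) + (0) + (0)] = 0/24 = 0
  <chi_9*chi_7, chi_4> = (1/24)[1*(4)*conj(1) + 1*(4)*conj(1) + 2*(0)*conj(-1) + 2*(-2)*conj(1) + 2*(0)*conj(-1) + 2*(-2)*conj(1) + 2*(0)*conj(-1) + 6*(0)*conj(-1) + 6*(0)*conj(1)]
      = (1/24)[(4) + (4) + (0) + (-4) + (0) + (-4) + (0) + (0) + (0)] = 0/24 = 0
  <chi_9*chi_7, chi_5> = (1/24)[1*(4)*conj(2) + 1*(4)*conj(-2) + 2*(0)*conj(sqrt(3)) + 2*(-2)*conj(1) + 2*(0)*conj(0) + 2*(-2)*conj(-1) + 2*(0)*conj(-sqrt(3)) + 6*(0)*conj(0) + 6*(0)*conj(0)]
      = (1/24)[(8) + (-8) + (0) + (-4) + (0) + (4) + (0) + (0) + (0)] = 0/24 = 0
  <chi_9*chi_7, chi_6> = (1/24)[1*(4)*conj(2) + 1*(4)*conj(2) + 2*(0)*conj(1) + 2*(-2)*conj(-1) + 2*(0)*conj(-2) + 2*(-2)*conj(-1) + 2*(0)*conj(1) + 6*(0)*conj(0) + 6*(0)*conj(0)]
      = (1/24)[(8) + (8) + (0) + (4) + (0) + (4) + (0) + (0) + (0)] = 24/24 = 1
  <chi_9*chi_7, chi_7> = (1/24)[1*(4)*conj(2) + 1*(4)*conj(-2) + 2*(0)*conj(0) + 2*(-2)*conj(-2) + 2*(0)*conj(0) + 2*(-2)*conj(2) + 2*(0)*conj(0) + 6*(0)*conj(0) + 6*(0)*conj(0)]
      = (1/24)[(8) + (-8) + (0) + (8) + (0) + (-8) + (0) + (0) + (0)] = 0/24 = 0
  <chi_9*chi_7, chi_8> = (1/24)[1*(4)*conj(2) + 1*(4)*conj(2) + 2*(0)*conj(-1) + 2*(-2)*conj(-1) + 2*(0)*conj(2) + 2*(-2)*conj(-1) + 2*(0)*conj(-1) + 6*(0)*conj(0) + 6*(0)*conj(0)]
      = (1/24)[(8) + (8) + (0) + (4) + (0) + (4) + (0) + (0) + (0)] = 24/24 = 1
  <chi_9*chi_7, chi_9> = (1/24)[1*(4)*conj(2) + 1*(4)*conj(-2) + 2*(0)*conj(-sqrt(3)) + 2*(-2)*conj(1) + 2*(0)*conj(0) + 2*(-2)*conj(-1) + 2*(0)*conj(sqrt(3)) + 6*(0)*conj(0) + 6*(0)*conj(0)]
      = (1/24)[(8) + (-8) + (0) + (-4) + (0) + (4) + (0) + (0) + (0)] = 0/24 = 0
Hence the multiplicities are chi_6: 1, chi_8: 1. Dimension check: dim(chi_9)*dim(chi_7) = 2*2 = 4 and sum (mult * dim) = 1*2 + 1*2 = 4.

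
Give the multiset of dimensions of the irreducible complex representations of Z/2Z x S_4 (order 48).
Dimensions: 1, 1, 1, 1, 2, 2, 3, 3, 3, 3

Proof sketch: There are 10 irreducibles (= number of conjugacy classes). Their dimensions d_i satisfy sum d_i^2 = |G| = 48: 1 + 1 + 1 + 1 + 4 + 4 + 9 + 9 + 9 + 9 = 48. (For the product with Z/2Z: each of the 2 1-dim characters of Z/2Z tensors with each irrep of S_4, giving 2 copies of each S_4-dimension.)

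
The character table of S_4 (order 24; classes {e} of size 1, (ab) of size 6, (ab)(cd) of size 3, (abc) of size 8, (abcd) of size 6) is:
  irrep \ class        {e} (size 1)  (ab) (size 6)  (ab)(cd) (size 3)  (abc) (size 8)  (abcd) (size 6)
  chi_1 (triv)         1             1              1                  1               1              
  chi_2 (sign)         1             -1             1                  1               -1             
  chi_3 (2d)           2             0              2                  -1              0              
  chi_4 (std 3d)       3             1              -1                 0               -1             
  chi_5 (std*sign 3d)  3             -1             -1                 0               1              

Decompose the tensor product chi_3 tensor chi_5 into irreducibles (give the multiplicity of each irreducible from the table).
chi_3 tensor chi_5 = chi_4 + chi_5 (all other irreducibles have multiplicity 0).

Explanation: The character of a tensor product is the pointwise product (chi_3 * chi_5)(C) = chi_3(C) * chi_5(C):
  {e}: (2)*(3), (ab): (0)*(-1), (ab)(cd): (2)*(-1), (abc): (-1)*(0), (abcd): (0)*(1)
so (chi_3 * chi_5) takes values
  {e} -> 6, (ab) -> 0, (ab)(cd) -> -2, (abc) -> 0, (abcd) -> 0.
Now take the inner product of this character with each irreducible chi from the table, <chi_3*chi_5, chi> = (1/24) sum_C |C| (chi_3*chi_5)(C) conj(chi(C)):
  <chi_3*chi_5, chi_1> = (1/24)[1*(6)*conj(1) + 6*(0)*conj(1) + 3*(-2)*conj(1) + 8*(0)*conj(1) + 6*(0)*conj(1)]
      = (1/24)[(6) + (0) + (-6) + (0) + (0)] = 0/24 = 0
  <chi_3*chi_5, chi_2> = (1/24)[1*(6)*conj(1) + 6*(0)*conj(-1) + 3*(-2)*conj(1) + 8*(0)*conj(1) + 6*(0)*conj(-1)]
      = (1/24)[(6) + (0) + (-6) + (0) + (0)] = 0/24 = 0
  <chi_3*chi_5, chi_3> = (1/24)[1*(6)*conj(2) + 6*(0)*conj(0) + 3*(-2)*conj(2) + 8*(0)*conj(-1) + 6*(0)*conj(0)]
      = (1/24)[(12) + (0) + (-12) + (0) + (0)] = 0/24 = 0
  <chi_3*chi_5, chi_4> = (1/24)[1*(6)*conj(3) + 6*(0)*conj(1) + 3*(-2)*conj(-1) + 8*(0)*conj(0) + 6*(0)*conj(-1)]
      = (1/24)[(18) + (0) + (6) + (0) + (0)] = 24/24 = 1
  <chi_3*chi_5, chi_5> = (1/24)[1*(6)*conj(3) + 6*(0)*conj(-1) + 3*(-2)*conj(-1) + 8*(0)*conj(0) + 6*(0)*conj(1)]
      = (1/24)[(18) + (0) + (6) + (0) + (0)] = 24/24 = 1
Hence the multiplicities are chi_4: 1, chi_5: 1. Dimension check: dim(chi_3)*dim(chi_5) = 2*3 = 6 and sum (mult * dim) = 1*3 + 1*3 = 6.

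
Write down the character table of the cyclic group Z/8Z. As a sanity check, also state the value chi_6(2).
Character table of Z/8Z (irreps indexed chi_0,...,chi_7 with chi_k(m) = zeta_8^(k*m), zeta_8 = exp(2*pi*i/8)):
  irrep \ class  {0} (size 1)  {1} (size 1)    {2} (size 1)  {3} (size 1)    {4} (size 1)  {5} (size 1)    {6} (size 1)  {7} (size 1)  
  chi_0          1             1               1             1               1             1               1             1             
  chi_1          1             exp(I*pi/4)     I             exp(3*I*pi/4)   -1            exp(-3*I*pi/4)  -I            exp(-I*pi/4)  
  chi_2          1             I               -1            -I              1             I               -1            -I            
  chi_3          1             exp(3*I*pi/4)   -I            exp(I*pi/4)     -1            exp(-I*pi/4)    I             exp(-3*I*pi/4)
  chi_4          1             -1              1             -1              1             -1              1             -1            
  chi_5          1             exp(-3*I*pi/4)  I             exp(-I*pi/4)    -1            exp(I*pi/4)     -I            exp(3*I*pi/4) 
  chi_6          1             -I              -1            I               1             -I              -1            I             
  chi_7          1             exp(-I*pi/4)    -I            exp(-3*I*pi/4)  -1            exp(3*I*pi/4)   I             exp(I*pi/4)   

Spot check: chi_6(2) = zeta_8^(6*2) = zeta_8^12 = -1.

Details: Z/8Z is abelian, so all 8 irreducible complex representations are 1-dimensional. They are given by chi_k(m) = zeta_8^(k*m) for k = 0,...,7. Row orthogonality: sum_m chi_k(m) conj(chi_l(m)) = 8 * [k = l].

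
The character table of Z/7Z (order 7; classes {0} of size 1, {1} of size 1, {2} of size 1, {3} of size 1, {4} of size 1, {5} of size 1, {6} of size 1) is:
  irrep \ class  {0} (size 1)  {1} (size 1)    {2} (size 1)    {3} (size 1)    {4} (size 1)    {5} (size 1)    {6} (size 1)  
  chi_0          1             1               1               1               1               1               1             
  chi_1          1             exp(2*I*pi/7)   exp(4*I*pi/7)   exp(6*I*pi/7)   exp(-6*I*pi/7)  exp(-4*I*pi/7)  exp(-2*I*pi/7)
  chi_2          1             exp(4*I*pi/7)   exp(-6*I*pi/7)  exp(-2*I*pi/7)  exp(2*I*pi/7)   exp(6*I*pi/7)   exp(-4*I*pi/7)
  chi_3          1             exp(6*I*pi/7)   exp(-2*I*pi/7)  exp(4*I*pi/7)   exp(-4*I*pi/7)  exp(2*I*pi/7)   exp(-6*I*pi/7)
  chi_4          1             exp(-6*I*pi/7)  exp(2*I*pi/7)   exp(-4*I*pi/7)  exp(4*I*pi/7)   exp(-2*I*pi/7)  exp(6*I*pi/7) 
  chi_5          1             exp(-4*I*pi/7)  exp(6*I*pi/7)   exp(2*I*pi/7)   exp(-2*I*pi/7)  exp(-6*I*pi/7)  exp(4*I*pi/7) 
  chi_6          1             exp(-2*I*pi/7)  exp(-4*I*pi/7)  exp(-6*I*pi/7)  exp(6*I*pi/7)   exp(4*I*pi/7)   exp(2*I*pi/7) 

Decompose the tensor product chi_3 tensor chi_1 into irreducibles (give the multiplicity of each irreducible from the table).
chi_3 tensor chi_1 = chi_4 (all other irreducibles have multiplicity 0).

Why: The character of a tensor product is the pointwise product (chi_3 * chi_1)(C) = chi_3(C) * chi_1(C):
  {0}: (1)*(1), {1}: (exp(6*I*pi/7))*(exp(2*I*pi/7)), {2}: (exp(-2*I*pi/7))*(exp(4*I*pi/7)), {3}: (exp(4*I*pi/7))*(exp(6*I*pi/7)), {4}: (exp(-4*I*pi/7))*(exp(-6*I*pi/7)), {5}: (exp(2*I*pi/7))*(exp(-4*I*pi/7)), {6}: (exp(-6*I*pi/7))*(exp(-2*I*pi/7))
so (chi_3 * chi_1) takes values
  {0} -> 1, {1} -> exp(-6*I*pi/7), {2} -> exp(2*I*pi/7), {3} -> exp(-4*I*pi/7), {4} -> exp(4*I*pi/7), {5} -> exp(-2*I*pi/7), {6} -> exp(6*I*pi/7).
Now take the inner product of this character with each irreducible chi from the table, <chi_3*chi_1, chi> = (1/7) sum_C |C| (chi_3*chi_1)(C) conj(chi(C)):
  <chi_3*chi_1, chi_0> = (1/7)[1*(1)*conj(1) + 1*(exp(-6*I*pi/7))*conj(1) + 1*(exp(2*I*pi/7))*conj(1) + 1*(exp(-4*I*pi/7))*conj(1) + 1*(exp(4*I*pi/7))*conj(1) + 1*(exp(-2*I*pi/7))*conj(1) + 1*(exp(6*I*pi/7))*conj(1)]
      = (1/7)[(1) + (exp(-6*I*pi/7)) + (exp(2*I*pi/7)) + (exp(-4*I*pi/7)) + (exp(4*I*pi/7)) + (exp(-2*I*pi/7)) + (exp(6*I*pi/7))] = 0/7 = 0
  <chi_3*chi_1, chi_1> = (1/7)[1*(1)*conj(1) + 1*(exp(-6*I*pi/7))*conj(exp(2*I*pi/7)) + 1*(exp(2*I*pi/7))*conj(exp(4*I*pi/7)) + 1*(exp(-4*I*pi/7))*conj(exp(6*I*pi/7)) + 1*(exp(4*I*pi/7))*conj(exp(-6*I*pi/7)) + 1*(exp(-2*I*pi/7))*conj(exp(-4*I*pi/7)) + 1*(exp(6*I*pi/7))*conj(exp(-2*I*pi/7))]
      = (1/7)[(1) + (exp(6*I*pi/7)) + (exp(-2*I*pi/7)) + (exp(4*I*pi/7)) + (exp(-4*I*pi/7)) + (exp(2*I*pi/7)) + (exp(-6*I*pi/7))] = 0/7 = 0
  <chi_3*chi_1, chi_2> = (1/7)[1*(1)*conj(1) + 1*(exp(-6*I*pi/7))*conj(exp(4*I*pi/7)) + 1*(exp(2*I*pi/7))*conj(exp(-6*I*pi/7)) + 1*(exp(-4*I*pi/7))*conj(exp(-2*I*pi/7)) + 1*(exp(4*I*pi/7))*conj(exp(2*I*pi/7)) + 1*(exp(-2*I*pi/7))*conj(exp(6*I*pi/7)) + 1*(exp(6*I*pi/7))*conj(exp(-4*I*pi/7))]
      = (1/7)[(1) + (exp(4*I*pi/7)) + (exp(-6*I*pi/7)) + (exp(-2*I*pi/7)) + (exp(2*I*pi/7)) + (exp(6*I*pi/7)) + (exp(-4*I*pi/7))] = 0/7 = 0
  <chi_3*chi_1, chi_3> = (1/7)[1*(1)*conj(1) + 1*(exp(-6*I*pi/7))*conj(exp(6*I*pi/7)) + 1*(exp(2*I*pi/7))*conj(exp(-2*I*pi/7)) + 1*(exp(-4*I*pi/7))*conj(exp(4*I*pi/7)) + 1*(exp(4*I*pi/7))*conj(exp(-4*I*pi/7)) + 1*(exp(-2*I*pi/7))*conj(exp(2*I*pi/7)) + 1*(exp(6*I*pi/7))*conj(exp(-6*I*pi/7))]
      = (1/7)[(1) + (exp(2*I*pi/7)) + (exp(4*I*pi/7)) + (exp(6*I*pi/7)) + (exp(-6*I*pi/7)) + (exp(-4*I*pi/7)) + (exp(-2*I*pi/7))] = 0/7 = 0
  <chi_3*chi_1, chi_4> = (1/7)[1*(1)*conj(1) + 1*(exp(-6*I*pi/7))*conj(exp(-6*I*pi/7)) + 1*(exp(2*I*pi/7))*conj(exp(2*I*pi/7)) + 1*(exp(-4*I*pi/7))*conj(exp(-4*I*pi/7)) + 1*(exp(4*I*pi/7))*conj(exp(4*I*pi/7)) + 1*(exp(-2*I*pi/7))*conj(exp(-2*I*pi/7)) + 1*(exp(6*I*pi/7))*conj(exp(6*I*pi/7))]
      = (1/7)[(1) + (1) + (1) + (1) + (1) + (1) + (1)] = 7/7 = 1
  <chi_3*chi_1, chi_5> = (1/7)[1*(1)*conj(1) + 1*(exp(-6*I*pi/7))*conj(exp(-4*I*pi/7)) + 1*(exp(2*I*pi/7))*conj(exp(6*I*pi/7)) + 1*(exp(-4*I*pi/7))*conj(exp(2*I*pi/7)) + 1*(exp(4*I*pi/7))*conj(exp(-2*I*pi/7)) + 1*(exp(-2*I*pi/7))*conj(exp(-6*I*pi/7)) + 1*(exp(6*I*pi/7))*conj(exp(4*I*pi/7))]
      = (1/7)[(1) + (exp(-2*I*pi/7)) + (exp(-4*I*pi/7)) + (exp(-6*I*pi/7)) + (exp(6*I*pi/7)) + (exp(4*I*pi/7)) + (exp(2*I*pi/7))] = 0/7 = 0
  <chi_3*chi_1, chi_6> = (1/7)[1*(1)*conj(1) + 1*(exp(-6*I*pi/7))*conj(exp(-2*I*pi/7)) + 1*(exp(2*I*pi/7))*conj(exp(-4*I*pi/7)) + 1*(exp(-4*I*pi/7))*conj(exp(-6*I*pi/7)) + 1*(exp(4*I*pi/7))*conj(exp(6*I*pi/7)) + 1*(exp(-2*I*pi/7))*conj(exp(4*I*pi/7)) + 1*(exp(6*I*pi/7))*conj(exp(2*I*pi/7))]
      = (1/7)[(1) + (exp(-4*I*pi/7)) + (exp(6*I*pi/7)) + (exp(2*I*pi/7)) + (exp(-2*I*pi/7)) + (exp(-6*I*pi/7)) + (exp(4*I*pi/7))] = 0/7 = 0
(Exp terms are combined using exp(i*s)*conj(exp(i*t)) = exp(i*(s-t)), and sums of them are collapsed using the identity that for every m > 1 the m distinct m-th roots of unity sum to 0, e.g. 1 + exp(2*I*pi/3) + exp(-2*I*pi/3) = 0.)
Hence the multiplicities are chi_4: 1. Dimension check: dim(chi_3)*dim(chi_1) = 1*1 = 1 and sum (mult * dim) = 1*1 = 1.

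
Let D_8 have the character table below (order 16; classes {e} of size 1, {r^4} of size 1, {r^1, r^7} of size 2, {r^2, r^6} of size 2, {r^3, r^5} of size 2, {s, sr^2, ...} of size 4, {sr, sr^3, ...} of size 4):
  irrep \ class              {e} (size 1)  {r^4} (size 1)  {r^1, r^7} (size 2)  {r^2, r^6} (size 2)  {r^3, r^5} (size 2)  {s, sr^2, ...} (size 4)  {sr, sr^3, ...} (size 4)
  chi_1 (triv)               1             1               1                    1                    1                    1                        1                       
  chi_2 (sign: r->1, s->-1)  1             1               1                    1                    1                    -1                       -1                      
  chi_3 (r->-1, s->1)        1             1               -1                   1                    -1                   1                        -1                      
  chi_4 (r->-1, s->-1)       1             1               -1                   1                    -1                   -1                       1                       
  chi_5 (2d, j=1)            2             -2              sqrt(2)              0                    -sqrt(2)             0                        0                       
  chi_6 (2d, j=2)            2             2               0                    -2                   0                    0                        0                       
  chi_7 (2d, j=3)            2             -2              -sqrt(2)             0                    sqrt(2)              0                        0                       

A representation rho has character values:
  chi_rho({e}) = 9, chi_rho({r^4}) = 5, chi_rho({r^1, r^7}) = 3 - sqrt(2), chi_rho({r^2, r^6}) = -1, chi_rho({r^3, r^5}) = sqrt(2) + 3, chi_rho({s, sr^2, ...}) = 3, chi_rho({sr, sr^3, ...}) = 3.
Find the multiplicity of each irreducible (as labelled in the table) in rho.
Multiplicities: chi_1: 3, chi_2: 0, chi_3: 0, chi_4: 0, chi_5: 0, chi_6: 2, chi_7: 1.

Details: Use <chi_rho, chi> = (1/|G|) sum_C |C| * chi_rho(C) * conj(chi(C)) with |G| = 16 for each irreducible chi in the table:
  <chi_rho, chi_1> = (1/16)[1*(9)*conj(1) + 1*(5)*conj(1) + 2*(3 - sqrt(2))*conj(1) + 2*(-1)*conj(1) + 2*(sqrt(2) + 3)*conj(1) + 4*(3)*conj(1) + 4*(3)*conj(1)]
      = (1/16)[(9) + (5) + (6 - 2*sqrt(2)) + (-2) + (2*sqrt(2) + 6) + (12) + (12)] = 48/16 = 3
  <chi_rho, chi_2> = (1/16)[1*(9)*conj(1) + 1*(5)*conj(1) + 2*(3 - sqrt(2))*conj(1) + 2*(-1)*conj(1) + 2*(sqrt(2) + 3)*conj(1) + 4*(3)*conj(-1) + 4*(3)*conj(-1)]
      = (1/16)[(9) + (5) + (6 - 2*sqrt(2)) + (-2) + (2*sqrt(2) + 6) + (-12) + (-12)] = 0/16 = 0
  <chi_rho, chi_3> = (1/16)[1*(9)*conj(1) + 1*(5)*conj(1) + 2*(3 - sqrt(2))*conj(-1) + 2*(-1)*conj(1) + 2*(sqrt(2) + 3)*conj(-1) + 4*(3)*conj(1) + 4*(3)*conj(-1)]
      = (1/16)[(9) + (5) + (-6 + 2*sqrt(2)) + (-2) + (-6 - 2*sqrt(2)) + (12) + (-12)] = 0/16 = 0
  <chi_rho, chi_4> = (1/16)[1*(9)*conj(1) + 1*(5)*conj(1) + 2*(3 - sqrt(2))*conj(-1) + 2*(-1)*conj(1) + 2*(sqrt(2) + 3)*conj(-1) + 4*(3)*conj(-1) + 4*(3)*conj(1)]
      = (1/16)[(9) + (5) + (-6 + 2*sqrt(2)) + (-2) + (-6 - 2*sqrt(2)) + (-12) + (12)] = 0/16 = 0
  <chi_rho, chi_5> = (1/16)[1*(9)*conj(2) + 1*(5)*conj(-2) + 2*(3 - sqrt(2))*conj(sqrt(2)) + 2*(-1)*conj(0) + 2*(sqrt(2) + 3)*conj(-sqrt(2)) + 4*(3)*conj(0) + 4*(3)*conj(0)]
      = (1/16)[(18) + (-10) + (-4 + 6*sqrt(2)) + (0) + (-6*sqrt(2) - 4) + (0) + (0)] = 0/16 = 0
  <chi_rho, chi_6> = (1/16)[1*(9)*conj(2) + 1*(5)*conj(2) + 2*(3 - sqrt(2))*conj(0) + 2*(-1)*conj(-2) + 2*(sqrt(2) + 3)*conj(0) + 4*(3)*conj(0) + 4*(3)*conj(0)]
      = (1/16)[(18) + (10) + (0) + (4) + (0) + (0) + (0)] = 32/16 = 2
  <chi_rho, chi_7> = (1/16)[1*(9)*conj(2) + 1*(5)*conj(-2) + 2*(3 - sqrt(2))*conj(-sqrt(2)) + 2*(-1)*conj(0) + 2*(sqrt(2) + 3)*conj(sqrt(2)) + 4*(3)*conj(0) + 4*(3)*conj(0)]
      = (1/16)[(18) + (-10) + (4 - 6*sqrt(2)) + (0) + (4 + 6*sqrt(2)) + (0) + (0)] = 16/16 = 1
Dimension check: dim(rho) = sum (mult * dim) = 3*1 + 0*1 + 0*1 + 0*1 + 0*2 + 2*2 + 1*2 = 9 = chi_rho(e) = 9.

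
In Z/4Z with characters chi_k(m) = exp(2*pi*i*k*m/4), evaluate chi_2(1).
chi_2(1) = zeta_4^2 = -1

Working: chi_2(1) = zeta_4^(2*1) = zeta_4^2. Since zeta_4^4 = 1, this equals zeta_4^2 = exp(2*pi*i*2/4) = -1.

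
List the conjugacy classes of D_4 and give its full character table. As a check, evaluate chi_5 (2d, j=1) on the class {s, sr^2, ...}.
Conjugacy classes: {e} of size 1, {r^2} of size 1, {r^1, r^3} of size 2, {s, sr^2, ...} of size 2, {sr, sr^3, ...} of size 2.
Character table:
  irrep \ class              {e} (size 1)  {r^2} (size 1)  {r^1, r^3} (size 2)  {s, sr^2, ...} (size 2)  {sr, sr^3, ...} (size 2)
  chi_1 (triv)               1             1               1                    1                        1                       
  chi_2 (sign: r->1, s->-1)  1             1               1                    -1                       -1                      
  chi_3 (r->-1, s->1)        1             1               -1                   1                        -1                      
  chi_4 (r->-1, s->-1)       1             1               -1                   -1                       1                       
  chi_5 (2d, j=1)            2             -2              0                    0                        0                       

Spot check: chi_5 (2d, j=1) on {s, sr^2, ...} = 0.

Justification: D_4 has order 2*4 = 8 with 5 conjugacy classes, hence 5 irreducibles. Sum of squared dims 1 + 1 + 1 + 1 + 4 = 8 = |G|. Linear characters come from the abelianisation; the 2-dimensional irreps have character r^k -> 2*cos(2*pi*j*k/4), reflections -> 0.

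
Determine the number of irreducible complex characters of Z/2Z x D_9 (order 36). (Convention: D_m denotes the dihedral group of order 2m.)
12

Solution. The number of irreducible complex representations of a finite group equals its number of conjugacy classes. For a direct product, #classes(G x H) = #classes(G) * #classes(H). Z/2Z has 2 classes (abelian), D_9 has 6 classes, so 2 * 6 = 12, so Z/2Z x D_9 (order 36) has exactly 12 irreducible complex representations.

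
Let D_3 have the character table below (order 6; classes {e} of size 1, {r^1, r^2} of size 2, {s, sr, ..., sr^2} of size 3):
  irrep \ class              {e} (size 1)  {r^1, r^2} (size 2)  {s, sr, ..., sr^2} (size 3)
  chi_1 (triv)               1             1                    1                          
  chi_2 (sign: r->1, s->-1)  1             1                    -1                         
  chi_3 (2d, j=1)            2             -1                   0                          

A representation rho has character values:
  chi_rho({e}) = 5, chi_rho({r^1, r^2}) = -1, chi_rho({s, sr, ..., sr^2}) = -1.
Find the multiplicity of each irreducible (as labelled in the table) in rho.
Multiplicities: chi_1: 0, chi_2: 1, chi_3: 2.

Proof sketch: Use <chi_rho, chi> = (1/|G|) sum_C |C| * chi_rho(C) * conj(chi(C)) with |G| = 6 for each irreducible chi in the table:
  <chi_rho, chi_1> = (1/6)[1*(5)*conj(1) + 2*(-1)*conj(1) + 3*(-1)*conj(1)]
      = (1/6)[(5) + (-2) + (-3)] = 0/6 = 0
  <chi_rho, chi_2> = (1/6)[1*(5)*conj(1) + 2*(-1)*conj(1) + 3*(-1)*conj(-1)]
      = (1/6)[(5) + (-2) + (3)] = 6/6 = 1
  <chi_rho, chi_3> = (1/6)[1*(5)*conj(2) + 2*(-1)*conj(-1) + 3*(-1)*conj(0)]
      = (1/6)[(10) + (2) + (0)] = 12/6 = 2
Dimension check: dim(rho) = sum (mult * dim) = 0*1 + 1*1 + 2*2 = 5 = chi_rho(e) = 5.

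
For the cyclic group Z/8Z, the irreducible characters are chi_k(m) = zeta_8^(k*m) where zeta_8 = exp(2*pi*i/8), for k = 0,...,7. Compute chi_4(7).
chi_4(7) = zeta_8^28 = -1

Why: chi_4(7) = zeta_8^(4*7) = zeta_8^28. Since zeta_8^8 = 1, this equals zeta_8^4 = exp(2*pi*i*4/8) = -1.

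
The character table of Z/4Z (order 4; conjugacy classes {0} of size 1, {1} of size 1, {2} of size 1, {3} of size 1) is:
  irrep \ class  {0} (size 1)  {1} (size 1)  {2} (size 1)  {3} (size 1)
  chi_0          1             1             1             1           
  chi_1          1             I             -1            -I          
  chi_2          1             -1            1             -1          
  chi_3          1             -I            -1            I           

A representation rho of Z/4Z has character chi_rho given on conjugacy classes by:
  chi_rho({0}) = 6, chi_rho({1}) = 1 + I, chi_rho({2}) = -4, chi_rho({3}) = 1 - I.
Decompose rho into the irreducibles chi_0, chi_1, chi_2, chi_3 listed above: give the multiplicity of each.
Multiplicities: chi_0: 1, chi_1: 3, chi_2: 0, chi_3: 2.

Derivation: Use <chi_rho, chi> = (1/|G|) sum_C |C| * chi_rho(C) * conj(chi(C)) with |G| = 4 for each irreducible chi in the table:
  <chi_rho, chi_0> = (1/4)[1*(6)*conj(1) + 1*(1 + I)*conj(1) + 1*(-4)*conj(1) + 1*(1 - I)*conj(1)]
      = (1/4)[(6) + (1 + I) + (-4) + (1 - I)] = 4/4 = 1
  <chi_rho, chi_1> = (1/4)[1*(6)*conj(1) + 1*(1 + I)*conj(I) + 1*(-4)*conj(-1) + 1*(1 - I)*conj(-I)]
      = (1/4)[(6) + (1 - I) + (4) + (1 + I)] = 12/4 = 3
  <chi_rho, chi_2> = (1/4)[1*(6)*conj(1) + 1*(1 + I)*conj(-1) + 1*(-4)*conj(1) + 1*(1 - I)*conj(-1)]
      = (1/4)[(6) + (-1 - I) + (-4) + (-1 + I)] = 0/4 = 0
  <chi_rho, chi_3> = (1/4)[1*(6)*conj(1) + 1*(1 + I)*conj(-I) + 1*(-4)*conj(-1) + 1*(1 - I)*conj(I)]
      = (1/4)[(6) + (-1 + I) + (4) + (-1 - I)] = 8/4 = 2
(Exp terms are combined using exp(i*s)*conj(exp(i*t)) = exp(i*(s-t)), and sums of them are collapsed using the identity that for every m > 1 the m distinct m-th roots of unity sum to 0, e.g. 1 + exp(2*I*pi/3) + exp(-2*I*pi/3) = 0.)
Dimension check: dim(rho) = sum (mult * dim) = 1*1 + 3*1 + 0*1 + 2*1 = 6 = chi_rho(e) = 6.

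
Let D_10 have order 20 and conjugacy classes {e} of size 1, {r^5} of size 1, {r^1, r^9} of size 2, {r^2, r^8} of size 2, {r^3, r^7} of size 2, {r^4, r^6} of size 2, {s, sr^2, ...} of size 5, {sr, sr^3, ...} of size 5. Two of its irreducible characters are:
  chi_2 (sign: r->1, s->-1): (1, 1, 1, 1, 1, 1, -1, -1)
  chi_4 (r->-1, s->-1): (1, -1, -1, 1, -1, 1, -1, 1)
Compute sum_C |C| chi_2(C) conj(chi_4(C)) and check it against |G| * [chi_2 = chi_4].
Sum = 0; so <chi_2, chi_4> = 0 (distinct irreducibles are orthogonal).

Derivation: Compute term by term over conjugacy classes (|C| * chi_2(C) * conj(chi_4(C))):
  1*(1)*conj(1) + 1*(1)*conj(-1) + 2*(1)*conj(-1) + 2*(1)*conj(1) + 2*(1)*conj(-1) + 2*(1)*conj(1) + 5*(-1)*conj(-1) + 5*(-1)*conj(1)
  = (1) + (-1) + (-2) + (2) + (-2) + (2) + (5) + (-5)
  = 0.
Dividing by |G| = 20 gives 0/20 = 0, matching the row-orthogonality relation <chi_2, chi_4> = [chi_2 = chi_4].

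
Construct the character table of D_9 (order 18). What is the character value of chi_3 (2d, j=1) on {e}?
Conjugacy classes: {e} of size 1, {r^1, r^8} of size 2, {r^2, r^7} of size 2, {r^3, r^6} of size 2, {r^4, r^5} of size 2, {s, sr, ..., sr^8} of size 9.
Character table:
  irrep \ class              {e} (size 1)  {r^1, r^8} (size 2)  {r^2, r^7} (size 2)  {r^3, r^6} (size 2)  {r^4, r^5} (size 2)  {s, sr, ..., sr^8} (size 9)
  chi_1 (triv)               1             1                    1                    1                    1                    1                          
  chi_2 (sign: r->1, s->-1)  1             1                    1                    1                    1                    -1                         
  chi_3 (2d, j=1)            2             2*cos(2*pi/9)        2*cos(4*pi/9)        -1                   -2*cos(pi/9)         0                          
  chi_4 (2d, j=2)            2             2*cos(4*pi/9)        -2*cos(pi/9)         -1                   2*cos(2*pi/9)        0                          
  chi_5 (2d, j=3)            2             -1                   -1                   2                    -1                   0                          
  chi_6 (2d, j=4)            2             -2*cos(pi/9)         2*cos(2*pi/9)        -1                   2*cos(4*pi/9)        0                          

Spot check: chi_3 (2d, j=1) on {e} = 2.

Derivation: D_9 has order 2*9 = 18 with 6 conjugacy classes, hence 6 irreducibles. Sum of squared dims 1 + 1 + 4 + 4 + 4 + 4 = 18 = |G|. Linear characters come from the abelianisation; the 2-dimensional irreps have character r^k -> 2*cos(2*pi*j*k/9), reflections -> 0.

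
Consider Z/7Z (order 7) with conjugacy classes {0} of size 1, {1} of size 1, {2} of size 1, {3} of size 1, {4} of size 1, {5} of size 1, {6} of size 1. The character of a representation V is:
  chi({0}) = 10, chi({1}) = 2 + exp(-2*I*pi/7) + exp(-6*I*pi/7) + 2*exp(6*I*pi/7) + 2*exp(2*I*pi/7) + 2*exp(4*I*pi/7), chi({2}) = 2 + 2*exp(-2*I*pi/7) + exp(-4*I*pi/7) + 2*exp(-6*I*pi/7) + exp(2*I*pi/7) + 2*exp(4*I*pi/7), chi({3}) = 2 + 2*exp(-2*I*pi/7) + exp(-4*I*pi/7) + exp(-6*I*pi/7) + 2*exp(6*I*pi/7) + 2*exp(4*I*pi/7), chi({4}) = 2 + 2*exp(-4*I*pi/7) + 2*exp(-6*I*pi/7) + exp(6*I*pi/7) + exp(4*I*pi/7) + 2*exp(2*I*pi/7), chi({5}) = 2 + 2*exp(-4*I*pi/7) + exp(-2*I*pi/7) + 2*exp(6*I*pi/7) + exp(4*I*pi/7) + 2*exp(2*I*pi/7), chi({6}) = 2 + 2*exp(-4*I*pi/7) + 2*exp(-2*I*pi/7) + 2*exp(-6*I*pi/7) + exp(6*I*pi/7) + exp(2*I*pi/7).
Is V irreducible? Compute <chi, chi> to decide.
Not irreducible (reducible): <chi, chi> = 18 > 1.

Details: <chi, chi> = (1/|G|) sum_C |C| * |chi(C)|^2 = (1/7)[1*|10|^2 + 1*|2 + exp(-2*I*pi/7) + exp(-6*I*pi/7) + 2*exp(6*I*pi/7) + 2*exp(2*I*pi/7) + 2*exp(4*I*pi/7)|^2 + 1*|2 + 2*exp(-2*I*pi/7) + exp(-4*I*pi/7) + 2*exp(-6*I*pi/7) + exp(2*I*pi/7) + 2*exp(4*I*pi/7)|^2 + 1*|2 + 2*exp(-2*I*pi/7) + exp(-4*I*pi/7) + exp(-6*I*pi/7) + 2*exp(6*I*pi/7) + 2*exp(4*I*pi/7)|^2 + 1*|2 + 2*exp(-4*I*pi/7) + 2*exp(-6*I*pi/7) + exp(6*I*pi/7) + exp(4*I*pi/7) + 2*exp(2*I*pi/7)|^2 + 1*|2 + 2*exp(-4*I*pi/7) + exp(-2*I*pi/7) + 2*exp(6*I*pi/7) + exp(4*I*pi/7) + 2*exp(2*I*pi/7)|^2 + 1*|2 + 2*exp(-4*I*pi/7) + 2*exp(-2*I*pi/7) + 2*exp(-6*I*pi/7) + exp(6*I*pi/7) + exp(2*I*pi/7)|^2]
  = (1/7)[(100) + (18 + 13*exp(-4*I*pi/7) + 16*exp(-2*I*pi/7) + 12*exp(-6*I*pi/7) + 12*exp(6*I*pi/7) + 16*exp(2*I*pi/7) + 13*exp(4*I*pi/7)) + (18 + 16*exp(-4*I*pi/7) + 12*exp(-2*I*pi/7) + 13*exp(-6*I*pi/7) + 13*exp(6*I*pi/7) + 12*exp(2*I*pi/7) + 16*exp(4*I*pi/7)) + (18 + 12*exp(-4*I*pi/7) + 13*exp(-2*I*pi/7) + 16*exp(-6*I*pi/7) + 16*exp(6*I*pi/7) + 13*exp(2*I*pi/7) + 12*exp(4*I*pi/7)) + (18 + 12*exp(-4*I*pi/7) + 13*exp(-2*I*pi/7) + 16*exp(-6*I*pi/7) + 16*exp(6*I*pi/7) + 13*exp(2*I*pi/7) + 12*exp(4*I*pi/7)) + (18 + 16*exp(-4*I*pi/7) + 12*exp(-2*I*pi/7) + 13*exp(-6*I*pi/7) + 13*exp(6*I*pi/7) + 12*exp(2*I*pi/7) + 16*exp(4*I*pi/7)) + (18 + 13*exp(-4*I*pi/7) + 16*exp(-2*I*pi/7) + 12*exp(-6*I*pi/7) + 12*exp(6*I*pi/7) + 16*exp(2*I*pi/7) + 13*exp(4*I*pi/7))] = 126/7 = 18.
(Exp terms are combined using exp(i*s)*conj(exp(i*t)) = exp(i*(s-t)), and sums of them are collapsed using the identity that for every m > 1 the m distinct m-th roots of unity sum to 0, e.g. 1 + exp(2*I*pi/3) + exp(-2*I*pi/3) = 0.)
A character is irreducible iff <chi, chi> = 1, so this representation is reducible.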